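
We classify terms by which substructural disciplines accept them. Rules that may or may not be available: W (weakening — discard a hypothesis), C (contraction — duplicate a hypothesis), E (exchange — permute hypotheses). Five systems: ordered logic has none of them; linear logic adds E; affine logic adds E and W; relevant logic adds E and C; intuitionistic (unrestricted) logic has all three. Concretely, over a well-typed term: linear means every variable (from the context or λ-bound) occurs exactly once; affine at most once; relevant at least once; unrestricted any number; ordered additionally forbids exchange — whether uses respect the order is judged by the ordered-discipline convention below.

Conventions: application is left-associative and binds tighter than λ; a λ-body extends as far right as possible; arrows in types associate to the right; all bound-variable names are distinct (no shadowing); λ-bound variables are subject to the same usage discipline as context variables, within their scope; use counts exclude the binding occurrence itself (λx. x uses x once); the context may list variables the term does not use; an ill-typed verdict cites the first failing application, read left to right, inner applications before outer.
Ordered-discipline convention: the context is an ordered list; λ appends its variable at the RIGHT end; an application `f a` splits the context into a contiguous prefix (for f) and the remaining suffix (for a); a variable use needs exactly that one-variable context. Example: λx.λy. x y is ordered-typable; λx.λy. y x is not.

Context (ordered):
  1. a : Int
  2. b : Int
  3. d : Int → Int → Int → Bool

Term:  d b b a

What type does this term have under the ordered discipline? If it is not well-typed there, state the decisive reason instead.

not well-typed under ordered — b ×2 used more than once (contraction)
usage: a: 1; b: 2; d: 1
left-to-right use order: d, b, b, a
typing: the term checks, with type Bool
all disciplines: ordered ✗ · linear ✗ · affine ✗ · relevant ✓ · unrestricted ✓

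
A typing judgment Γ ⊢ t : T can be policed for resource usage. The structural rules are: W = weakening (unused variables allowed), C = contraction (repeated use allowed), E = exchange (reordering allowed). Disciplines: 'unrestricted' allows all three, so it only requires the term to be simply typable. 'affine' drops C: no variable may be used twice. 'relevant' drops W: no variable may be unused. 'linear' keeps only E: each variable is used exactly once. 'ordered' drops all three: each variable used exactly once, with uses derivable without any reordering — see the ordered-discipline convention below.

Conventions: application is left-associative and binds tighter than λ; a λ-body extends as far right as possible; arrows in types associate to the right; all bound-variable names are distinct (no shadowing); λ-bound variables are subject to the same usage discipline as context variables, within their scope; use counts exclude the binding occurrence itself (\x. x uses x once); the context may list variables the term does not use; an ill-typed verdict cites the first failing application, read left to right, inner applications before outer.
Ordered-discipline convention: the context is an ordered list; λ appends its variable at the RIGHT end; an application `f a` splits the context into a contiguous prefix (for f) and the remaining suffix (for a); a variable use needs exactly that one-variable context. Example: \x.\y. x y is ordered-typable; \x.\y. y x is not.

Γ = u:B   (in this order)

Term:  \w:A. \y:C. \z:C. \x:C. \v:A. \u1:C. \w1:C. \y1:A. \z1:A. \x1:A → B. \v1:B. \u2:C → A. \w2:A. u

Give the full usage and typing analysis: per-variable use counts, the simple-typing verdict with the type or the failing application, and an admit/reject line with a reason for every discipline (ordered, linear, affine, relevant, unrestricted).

variable uses: u: 1×; w [bound]: 0×; y [bound]: 0×; z [bound]: 0×; x [bound]: 0×; v [bound]: 0×; u1 [bound]: 0×; w1 [bound]: 0×; y1 [bound]: 0×; z1 [bound]: 0×; x1 [bound]: 0×; v1 [bound]: 0×; u2 [bound]: 0×; w2 [bound]: 0×
left-to-right use order: u
typing: ✓ — A → C → C → C → A → C → C → A → A → (A → B) → B → (C → A) → A → B
ordered: ✗, unused: w, y, z, x, v, u1, w1, y1, z1, x1, v1, u2, w2 — weakening required
linear: ✗, unused: w, y, z, x, v, u1, w1, y1, z1, x1, v1, u2, w2 — weakening required
affine: ✓, none of u, w, y, z, x, v, u1, w1, y1, z1, x1, v1, u2, w2 used more than once
relevant: ✗, unused: w, y, z, x, v, u1, w1, y1, z1, x1, v1, u2, w2 — weakening required
unrestricted: ✓, typability at A → C → C → C → A → C → C → A → A → (A → B) → B → (C → A) → A → B is all that's needed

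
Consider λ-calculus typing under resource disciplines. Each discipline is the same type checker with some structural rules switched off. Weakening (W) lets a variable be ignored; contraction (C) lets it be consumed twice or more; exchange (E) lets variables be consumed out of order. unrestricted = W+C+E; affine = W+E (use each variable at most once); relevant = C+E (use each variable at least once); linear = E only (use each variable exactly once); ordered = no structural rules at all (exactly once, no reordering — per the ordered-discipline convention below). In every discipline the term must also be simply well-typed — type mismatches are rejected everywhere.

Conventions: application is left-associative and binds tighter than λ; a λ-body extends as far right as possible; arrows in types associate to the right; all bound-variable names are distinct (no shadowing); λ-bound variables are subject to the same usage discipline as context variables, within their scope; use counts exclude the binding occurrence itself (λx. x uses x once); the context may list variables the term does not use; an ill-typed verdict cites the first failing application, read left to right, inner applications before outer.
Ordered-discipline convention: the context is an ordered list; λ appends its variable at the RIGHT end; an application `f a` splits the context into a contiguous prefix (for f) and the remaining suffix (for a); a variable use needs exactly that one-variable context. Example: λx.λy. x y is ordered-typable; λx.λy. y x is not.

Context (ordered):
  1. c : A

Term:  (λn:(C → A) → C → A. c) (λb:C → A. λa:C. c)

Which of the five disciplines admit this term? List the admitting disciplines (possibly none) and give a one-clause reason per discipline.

admitted in: unrestricted
counts: c: 2×, n [bound]: 0×, b [bound]: 0×, a [bound]: 0×
use order (left to right): c, c
typing: ✓ — A
ordered: ✗ — repeated use of c ×2; n, b, a never used (weakening)
linear: ✗ — repeated use of c ×2; n, b, a never used (weakening)
affine: ✗ — repeated use of c ×2
relevant: ✗ — n, b, a never used (weakening)
unrestricted: ✓ — typability at A is all that's needed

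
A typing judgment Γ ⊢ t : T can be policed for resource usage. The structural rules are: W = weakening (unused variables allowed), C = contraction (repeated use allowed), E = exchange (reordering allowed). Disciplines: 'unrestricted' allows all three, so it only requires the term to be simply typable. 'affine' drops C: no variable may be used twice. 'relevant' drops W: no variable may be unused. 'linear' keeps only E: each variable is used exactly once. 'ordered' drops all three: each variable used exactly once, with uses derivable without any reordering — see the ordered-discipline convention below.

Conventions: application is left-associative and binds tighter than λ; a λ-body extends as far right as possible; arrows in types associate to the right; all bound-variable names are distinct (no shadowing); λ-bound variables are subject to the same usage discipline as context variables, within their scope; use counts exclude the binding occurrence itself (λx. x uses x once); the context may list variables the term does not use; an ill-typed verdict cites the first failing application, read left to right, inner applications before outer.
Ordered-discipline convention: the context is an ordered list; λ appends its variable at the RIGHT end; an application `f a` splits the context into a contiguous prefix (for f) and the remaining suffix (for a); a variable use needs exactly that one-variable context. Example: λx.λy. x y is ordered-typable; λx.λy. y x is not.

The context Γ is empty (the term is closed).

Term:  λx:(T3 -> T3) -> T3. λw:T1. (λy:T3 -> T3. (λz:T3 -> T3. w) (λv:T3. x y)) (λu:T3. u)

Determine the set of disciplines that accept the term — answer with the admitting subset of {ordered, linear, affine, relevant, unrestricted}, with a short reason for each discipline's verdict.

admitted in: affine, unrestricted
variable uses: x [bound]: 1×; w [bound]: 1×; y [bound]: 1×; z [bound]: 0×; v [bound]: 0×; u [bound]: 1×
order of uses: w, x, y, u
typing: the term checks, with type ((T3 -> T3) -> T3) -> T1 -> T1
ordered ✗ (z, v never used (weakening))
linear ✗ (z, v never used (weakening))
affine ✓ (at most one use each (x, w, y, z, v, u))
relevant ✗ (z, v never used (weakening))
unrestricted ✓ (typability at ((T3 -> T3) -> T3) -> T1 -> T1 is all that's needed)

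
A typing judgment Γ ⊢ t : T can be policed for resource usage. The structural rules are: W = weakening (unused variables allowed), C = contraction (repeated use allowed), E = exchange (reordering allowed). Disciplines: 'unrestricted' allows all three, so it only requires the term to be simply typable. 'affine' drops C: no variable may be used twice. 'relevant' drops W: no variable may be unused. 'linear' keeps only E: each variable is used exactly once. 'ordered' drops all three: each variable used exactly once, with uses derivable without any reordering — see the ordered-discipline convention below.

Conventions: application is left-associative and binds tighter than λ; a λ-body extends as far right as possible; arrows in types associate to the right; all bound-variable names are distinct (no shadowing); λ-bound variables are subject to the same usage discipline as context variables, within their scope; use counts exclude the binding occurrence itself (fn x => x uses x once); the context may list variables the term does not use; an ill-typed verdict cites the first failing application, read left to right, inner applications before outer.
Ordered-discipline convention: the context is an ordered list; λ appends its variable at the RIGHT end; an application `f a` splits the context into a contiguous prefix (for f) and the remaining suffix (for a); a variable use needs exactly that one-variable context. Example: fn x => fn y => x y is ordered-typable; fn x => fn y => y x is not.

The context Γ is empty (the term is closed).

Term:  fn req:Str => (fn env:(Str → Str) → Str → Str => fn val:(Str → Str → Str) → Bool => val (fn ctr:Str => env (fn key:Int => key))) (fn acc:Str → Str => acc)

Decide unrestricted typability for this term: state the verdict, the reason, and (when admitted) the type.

no — fails simple typing
variable uses: req [bound]: 0×; env [bound]: 1×; val [bound]: 1×; ctr [bound]: 0×; key [bound]: 1×; acc [bound]: 1×
use order (left to right): val, env, key, acc
typing: ill-typed: an argument Int → Int mismatches the expected Str → Str
all disciplines: ordered ✗; linear ✗; affine ✗; relevant ✗; unrestricted ✗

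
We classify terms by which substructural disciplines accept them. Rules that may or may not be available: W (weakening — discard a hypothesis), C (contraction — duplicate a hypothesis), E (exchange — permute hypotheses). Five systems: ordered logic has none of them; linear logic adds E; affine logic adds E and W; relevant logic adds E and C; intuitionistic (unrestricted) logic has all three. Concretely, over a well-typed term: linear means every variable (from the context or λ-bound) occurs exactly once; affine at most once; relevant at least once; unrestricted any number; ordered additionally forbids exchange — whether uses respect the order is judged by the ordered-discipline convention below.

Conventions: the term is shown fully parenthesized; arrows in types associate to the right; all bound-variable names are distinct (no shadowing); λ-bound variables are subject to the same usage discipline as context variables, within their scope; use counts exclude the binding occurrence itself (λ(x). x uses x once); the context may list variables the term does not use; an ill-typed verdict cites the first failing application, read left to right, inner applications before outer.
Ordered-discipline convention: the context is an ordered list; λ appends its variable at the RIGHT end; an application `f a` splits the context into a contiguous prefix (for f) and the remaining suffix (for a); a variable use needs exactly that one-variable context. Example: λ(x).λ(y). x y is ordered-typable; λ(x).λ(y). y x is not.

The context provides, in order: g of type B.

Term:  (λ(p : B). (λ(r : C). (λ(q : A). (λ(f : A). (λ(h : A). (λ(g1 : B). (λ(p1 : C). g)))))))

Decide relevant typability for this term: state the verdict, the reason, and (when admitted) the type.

no — unused: p, r, q, f, h, g1, p1 — weakening required
usage: g: 1×; p [bound]: 0×; r [bound]: 0×; q [bound]: 0×; f [bound]: 0×; h [bound]: 0×; g1 [bound]: 0×; p1 [bound]: 0×
uses in reading order: g
typing: ✓ — B → C → A → A → A → B → C → B
summary: ordered ✗, linear ✗, affine ✓, relevant ✗, unrestricted ✓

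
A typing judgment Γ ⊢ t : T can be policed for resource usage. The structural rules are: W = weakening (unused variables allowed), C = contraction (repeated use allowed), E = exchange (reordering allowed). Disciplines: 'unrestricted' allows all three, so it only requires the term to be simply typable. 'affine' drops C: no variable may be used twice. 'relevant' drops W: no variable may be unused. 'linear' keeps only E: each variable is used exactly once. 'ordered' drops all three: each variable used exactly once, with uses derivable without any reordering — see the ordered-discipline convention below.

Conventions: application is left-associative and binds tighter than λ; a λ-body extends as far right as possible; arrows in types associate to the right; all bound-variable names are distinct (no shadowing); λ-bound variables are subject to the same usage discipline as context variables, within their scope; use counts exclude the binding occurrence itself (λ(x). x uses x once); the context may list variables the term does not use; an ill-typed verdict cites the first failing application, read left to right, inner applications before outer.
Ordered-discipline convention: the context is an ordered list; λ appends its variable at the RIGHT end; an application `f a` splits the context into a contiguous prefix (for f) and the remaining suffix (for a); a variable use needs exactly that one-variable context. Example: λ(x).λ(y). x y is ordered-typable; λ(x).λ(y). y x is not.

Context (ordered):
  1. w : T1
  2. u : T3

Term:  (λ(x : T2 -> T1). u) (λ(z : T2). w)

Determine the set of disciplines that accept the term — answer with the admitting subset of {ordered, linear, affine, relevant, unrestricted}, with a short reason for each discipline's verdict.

admitted in: affine, unrestricted
counts: w ×1, u ×1, x [bound] ×0, z [bound] ×0
order of uses: u, w
typing: the term checks, with type T3
ordered ✗ (x, z left unused)
linear ✗ (x, z left unused)
affine ✓ (none of w, u, x, z used more than once)
relevant ✗ (x, z left unused)
unrestricted ✓ (simply typable at T3; W, C, E all held)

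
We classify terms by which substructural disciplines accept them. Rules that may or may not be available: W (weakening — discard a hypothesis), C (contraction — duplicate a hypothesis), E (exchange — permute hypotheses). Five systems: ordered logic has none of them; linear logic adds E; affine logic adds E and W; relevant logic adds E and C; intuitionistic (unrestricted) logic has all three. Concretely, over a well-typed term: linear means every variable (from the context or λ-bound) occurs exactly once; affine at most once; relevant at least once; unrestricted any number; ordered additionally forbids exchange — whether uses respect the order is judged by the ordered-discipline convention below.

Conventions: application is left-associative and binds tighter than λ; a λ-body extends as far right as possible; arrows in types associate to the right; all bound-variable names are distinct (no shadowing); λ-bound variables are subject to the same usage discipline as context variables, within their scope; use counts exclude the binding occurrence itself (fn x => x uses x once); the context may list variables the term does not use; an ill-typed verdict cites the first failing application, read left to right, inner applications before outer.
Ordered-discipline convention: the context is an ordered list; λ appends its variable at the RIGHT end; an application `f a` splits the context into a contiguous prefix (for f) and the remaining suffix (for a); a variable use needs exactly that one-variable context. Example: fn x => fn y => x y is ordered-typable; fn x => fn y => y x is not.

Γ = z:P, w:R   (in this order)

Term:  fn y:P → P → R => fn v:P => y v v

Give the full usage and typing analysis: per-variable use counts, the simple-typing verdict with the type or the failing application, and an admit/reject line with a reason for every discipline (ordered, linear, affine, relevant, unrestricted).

variable uses: z: 0×; w: 0×; y [bound]: 1×; v [bound]: 2×
order of uses: y, v, v
typing: well-typed at (P → P → R) → P → R
ordered: ✗, v ×2 used more than once (contraction); z, w never used (weakening)
linear: ✗, v ×2 used more than once (contraction); z, w never used (weakening)
affine: ✗, v ×2 used more than once (contraction)
relevant: ✗, z, w never used (weakening)
unrestricted: ✓, well-typed at (P → P → R) → P → R; no restrictions here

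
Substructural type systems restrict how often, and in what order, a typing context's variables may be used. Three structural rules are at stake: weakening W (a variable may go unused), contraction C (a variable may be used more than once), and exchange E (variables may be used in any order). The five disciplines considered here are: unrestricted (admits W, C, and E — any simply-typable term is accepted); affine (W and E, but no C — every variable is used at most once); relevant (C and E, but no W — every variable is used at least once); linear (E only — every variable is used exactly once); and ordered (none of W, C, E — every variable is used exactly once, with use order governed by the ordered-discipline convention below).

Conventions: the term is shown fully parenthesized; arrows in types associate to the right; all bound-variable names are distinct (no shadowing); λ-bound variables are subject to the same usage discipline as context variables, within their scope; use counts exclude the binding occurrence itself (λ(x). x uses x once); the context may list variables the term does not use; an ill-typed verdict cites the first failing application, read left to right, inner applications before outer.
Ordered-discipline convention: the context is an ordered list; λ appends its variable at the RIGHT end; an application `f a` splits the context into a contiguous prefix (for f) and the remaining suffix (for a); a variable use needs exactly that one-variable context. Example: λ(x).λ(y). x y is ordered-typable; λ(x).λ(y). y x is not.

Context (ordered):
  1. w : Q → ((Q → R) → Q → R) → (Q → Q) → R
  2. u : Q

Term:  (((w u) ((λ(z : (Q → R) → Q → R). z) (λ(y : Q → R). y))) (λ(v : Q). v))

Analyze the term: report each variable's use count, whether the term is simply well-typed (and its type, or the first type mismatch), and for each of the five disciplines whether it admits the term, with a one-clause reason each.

usage: w: 1×, u: 1×, z (λ-bound): 1×, y (λ-bound): 1×, v (λ-bound): 1×
order of uses: w, u, z, y, v
typing: ✓ — R
ordered ✓ (one use each (w, u, z, y, v); ordered split holds)
linear ✓ (exactly-once usage across w, u, z, y, v)
affine ✓ (at most one use each (w, u, z, y, v))
relevant ✓ (every one of w, u, z, y, v appears)
unrestricted ✓ (well-typed at R; no restrictions here)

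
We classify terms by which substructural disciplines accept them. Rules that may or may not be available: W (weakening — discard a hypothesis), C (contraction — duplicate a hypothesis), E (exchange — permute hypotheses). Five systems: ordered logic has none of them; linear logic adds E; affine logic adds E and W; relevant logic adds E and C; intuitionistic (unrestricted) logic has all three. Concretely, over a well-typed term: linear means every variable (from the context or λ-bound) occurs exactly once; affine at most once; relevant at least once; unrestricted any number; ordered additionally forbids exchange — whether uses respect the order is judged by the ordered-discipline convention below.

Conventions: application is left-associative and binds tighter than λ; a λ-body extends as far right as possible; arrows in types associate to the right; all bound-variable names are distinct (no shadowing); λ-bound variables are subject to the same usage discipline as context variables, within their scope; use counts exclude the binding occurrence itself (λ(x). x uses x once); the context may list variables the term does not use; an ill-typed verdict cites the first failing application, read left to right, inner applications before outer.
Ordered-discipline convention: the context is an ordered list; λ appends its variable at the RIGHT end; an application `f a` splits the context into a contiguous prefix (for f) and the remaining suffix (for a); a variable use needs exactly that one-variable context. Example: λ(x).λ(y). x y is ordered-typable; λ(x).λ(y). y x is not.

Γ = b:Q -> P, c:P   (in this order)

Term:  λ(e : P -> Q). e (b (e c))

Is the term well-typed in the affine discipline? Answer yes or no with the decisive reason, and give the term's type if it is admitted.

no — repeated use of e ×2
variable uses: b: 1, c: 1, e [bound]: 2
order of uses: e, b, e, c
typing: the term checks, with type (P -> Q) -> Q
per-discipline verdicts: ordered ✗; linear ✗; affine ✗; relevant ✓; unrestricted ✓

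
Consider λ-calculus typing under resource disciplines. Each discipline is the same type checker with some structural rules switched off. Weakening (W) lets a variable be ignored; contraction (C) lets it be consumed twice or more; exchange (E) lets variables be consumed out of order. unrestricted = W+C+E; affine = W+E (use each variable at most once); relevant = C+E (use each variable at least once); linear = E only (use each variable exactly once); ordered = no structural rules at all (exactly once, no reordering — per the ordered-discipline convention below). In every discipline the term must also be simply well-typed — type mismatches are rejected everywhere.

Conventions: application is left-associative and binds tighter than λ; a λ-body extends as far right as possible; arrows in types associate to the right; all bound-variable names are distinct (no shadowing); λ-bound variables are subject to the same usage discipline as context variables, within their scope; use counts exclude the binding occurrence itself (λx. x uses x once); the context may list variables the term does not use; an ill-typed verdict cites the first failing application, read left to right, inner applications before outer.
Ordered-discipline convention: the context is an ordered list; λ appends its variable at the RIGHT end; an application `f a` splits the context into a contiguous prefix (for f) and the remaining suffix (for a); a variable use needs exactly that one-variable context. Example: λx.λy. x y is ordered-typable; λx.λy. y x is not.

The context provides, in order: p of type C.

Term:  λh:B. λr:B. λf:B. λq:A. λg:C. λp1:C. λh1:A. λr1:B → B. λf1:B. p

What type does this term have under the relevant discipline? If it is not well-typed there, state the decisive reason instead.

not well-typed under relevant — h, r, f, q, g, p1, h1, r1, f1 never used (weakening)
use counts: p: 1, h (bound): 0, r (bound): 0, f (bound): 0, q (bound): 0, g (bound): 0, p1 (bound): 0, h1 (bound): 0, r1 (bound): 0, f1 (bound): 0
use order (left to right): p
typing: well-typed at B → B → B → A → C → C → A → (B → B) → B → C
per-discipline verdicts: ordered ✗ · linear ✗ · affine ✓ · relevant ✗ · unrestricted ✓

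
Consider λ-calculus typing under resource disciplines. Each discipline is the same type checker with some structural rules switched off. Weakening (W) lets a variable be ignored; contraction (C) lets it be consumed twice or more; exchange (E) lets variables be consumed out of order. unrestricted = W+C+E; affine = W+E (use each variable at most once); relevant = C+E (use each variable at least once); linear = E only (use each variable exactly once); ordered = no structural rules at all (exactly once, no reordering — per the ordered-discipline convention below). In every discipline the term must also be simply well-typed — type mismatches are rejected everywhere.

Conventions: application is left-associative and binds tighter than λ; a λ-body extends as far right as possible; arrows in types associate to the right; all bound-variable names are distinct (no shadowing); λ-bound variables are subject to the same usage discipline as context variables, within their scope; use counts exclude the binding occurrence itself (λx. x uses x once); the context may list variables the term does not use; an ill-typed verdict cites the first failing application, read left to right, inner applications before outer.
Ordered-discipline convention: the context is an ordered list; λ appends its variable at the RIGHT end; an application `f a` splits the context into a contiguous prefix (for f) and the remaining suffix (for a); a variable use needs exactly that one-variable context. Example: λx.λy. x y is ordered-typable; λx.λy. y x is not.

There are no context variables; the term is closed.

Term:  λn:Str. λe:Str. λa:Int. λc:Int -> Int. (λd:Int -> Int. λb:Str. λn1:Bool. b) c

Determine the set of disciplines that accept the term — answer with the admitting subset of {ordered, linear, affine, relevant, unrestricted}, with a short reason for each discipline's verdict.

accepted by: affine, unrestricted
variable uses: n [bound]: 0×; e [bound]: 0×; a [bound]: 0×; c [bound]: 1×; d [bound]: 0×; b [bound]: 1×; n1 [bound]: 0×
left-to-right use order: b, c
typing: the term checks, with type Str -> Str -> Int -> (Int -> Int) -> Str -> Bool -> Str
ordered: ✗, n, e, a, d, n1 left unused
linear: ✗, n, e, a, d, n1 left unused
affine: ✓, at most one use each (n, e, a, c, d, b, n1)
relevant: ✗, n, e, a, d, n1 left unused
unrestricted: ✓, well-typed at Str -> Str -> Int -> (Int -> Int) -> Str -> Bool -> Str; no restrictions here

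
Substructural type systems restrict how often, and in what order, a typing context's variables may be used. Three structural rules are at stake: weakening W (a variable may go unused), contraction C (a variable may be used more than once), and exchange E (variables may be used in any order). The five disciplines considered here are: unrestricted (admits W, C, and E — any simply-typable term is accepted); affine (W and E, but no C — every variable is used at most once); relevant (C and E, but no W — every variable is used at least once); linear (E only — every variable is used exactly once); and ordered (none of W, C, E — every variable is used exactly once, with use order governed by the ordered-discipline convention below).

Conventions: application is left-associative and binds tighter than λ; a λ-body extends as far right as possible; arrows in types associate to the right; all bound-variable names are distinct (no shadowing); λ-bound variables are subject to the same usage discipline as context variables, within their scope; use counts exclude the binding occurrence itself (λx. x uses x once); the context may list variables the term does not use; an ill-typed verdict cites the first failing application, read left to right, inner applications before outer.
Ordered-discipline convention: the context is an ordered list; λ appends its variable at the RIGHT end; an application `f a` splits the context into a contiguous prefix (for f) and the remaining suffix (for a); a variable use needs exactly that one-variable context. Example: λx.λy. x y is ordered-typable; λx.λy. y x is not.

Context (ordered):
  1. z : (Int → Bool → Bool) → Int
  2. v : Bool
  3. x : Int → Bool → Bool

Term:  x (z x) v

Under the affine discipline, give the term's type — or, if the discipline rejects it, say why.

not well-typed under affine — needs contraction — x ×2
usage: z=1; v=1; x=2
uses in reading order: x, z, x, v
typing: well-typed — term : Bool
all disciplines: ordered ✗, linear ✗, affine ✗, relevant ✓, unrestricted ✓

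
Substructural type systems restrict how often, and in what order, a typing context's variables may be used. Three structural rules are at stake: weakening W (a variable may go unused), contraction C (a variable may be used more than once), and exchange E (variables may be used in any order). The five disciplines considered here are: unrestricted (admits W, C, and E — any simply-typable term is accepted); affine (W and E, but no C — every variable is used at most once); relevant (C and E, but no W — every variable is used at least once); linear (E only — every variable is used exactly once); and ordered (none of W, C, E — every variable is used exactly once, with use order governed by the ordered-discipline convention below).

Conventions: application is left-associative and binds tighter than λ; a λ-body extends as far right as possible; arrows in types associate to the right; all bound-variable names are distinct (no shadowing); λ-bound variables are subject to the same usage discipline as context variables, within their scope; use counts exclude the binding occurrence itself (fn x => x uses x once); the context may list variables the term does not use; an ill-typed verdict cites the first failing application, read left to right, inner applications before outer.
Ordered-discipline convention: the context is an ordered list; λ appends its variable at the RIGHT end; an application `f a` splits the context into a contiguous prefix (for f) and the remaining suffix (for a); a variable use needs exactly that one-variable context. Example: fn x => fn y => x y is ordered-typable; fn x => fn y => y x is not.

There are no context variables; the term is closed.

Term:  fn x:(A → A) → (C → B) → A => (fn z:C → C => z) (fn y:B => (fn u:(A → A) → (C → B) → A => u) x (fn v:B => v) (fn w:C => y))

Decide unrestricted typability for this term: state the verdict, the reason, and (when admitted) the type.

no — fails simple typing
variable uses: x [bound]: 1×; z [bound]: 1×; y [bound]: 1×; u [bound]: 1×; v [bound]: 1×; w [bound]: 0×
use order (left to right): z, u, x, v, y
typing: ill-typed: an application expects A → A but receives B → B
all disciplines: ordered ✗, linear ✗, affine ✗, relevant ✗, unrestricted ✗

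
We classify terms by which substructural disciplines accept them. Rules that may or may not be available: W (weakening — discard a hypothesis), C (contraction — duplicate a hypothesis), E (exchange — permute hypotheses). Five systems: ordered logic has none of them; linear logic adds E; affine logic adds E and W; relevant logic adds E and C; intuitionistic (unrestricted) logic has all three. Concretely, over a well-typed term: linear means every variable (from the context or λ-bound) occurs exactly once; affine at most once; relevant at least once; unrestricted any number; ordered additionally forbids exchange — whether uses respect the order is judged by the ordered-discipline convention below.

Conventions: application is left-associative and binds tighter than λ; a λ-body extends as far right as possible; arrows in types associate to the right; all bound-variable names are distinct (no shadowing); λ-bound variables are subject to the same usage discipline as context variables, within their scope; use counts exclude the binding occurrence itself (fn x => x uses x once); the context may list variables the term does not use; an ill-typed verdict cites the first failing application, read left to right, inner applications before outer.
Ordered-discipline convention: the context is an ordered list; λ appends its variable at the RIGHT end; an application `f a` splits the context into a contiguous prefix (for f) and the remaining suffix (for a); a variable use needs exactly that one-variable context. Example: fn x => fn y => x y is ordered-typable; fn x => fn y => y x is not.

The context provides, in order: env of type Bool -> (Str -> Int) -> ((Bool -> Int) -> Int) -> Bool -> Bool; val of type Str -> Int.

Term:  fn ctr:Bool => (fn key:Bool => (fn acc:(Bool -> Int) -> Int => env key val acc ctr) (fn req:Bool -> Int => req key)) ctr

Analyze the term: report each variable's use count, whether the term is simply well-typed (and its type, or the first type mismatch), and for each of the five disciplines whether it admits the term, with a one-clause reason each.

usage: env: 1×, val: 1×, ctr (λ-bound): 2×, key (λ-bound): 2×, acc (λ-bound): 1×, req (λ-bound): 1×
use order (left to right): env, key, val, acc, ctr, req, key, ctr
typing: well-typed — term : Bool -> Bool
ordered ✗ (repeated use of ctr ×2, key ×2)
linear ✗ (repeated use of ctr ×2, key ×2)
affine ✗ (repeated use of ctr ×2, key ×2)
relevant ✓ (env, val, ctr, key, acc, req: all used, weakening unneeded)
unrestricted ✓ (type-checks (Bool -> Bool) and nothing is barred)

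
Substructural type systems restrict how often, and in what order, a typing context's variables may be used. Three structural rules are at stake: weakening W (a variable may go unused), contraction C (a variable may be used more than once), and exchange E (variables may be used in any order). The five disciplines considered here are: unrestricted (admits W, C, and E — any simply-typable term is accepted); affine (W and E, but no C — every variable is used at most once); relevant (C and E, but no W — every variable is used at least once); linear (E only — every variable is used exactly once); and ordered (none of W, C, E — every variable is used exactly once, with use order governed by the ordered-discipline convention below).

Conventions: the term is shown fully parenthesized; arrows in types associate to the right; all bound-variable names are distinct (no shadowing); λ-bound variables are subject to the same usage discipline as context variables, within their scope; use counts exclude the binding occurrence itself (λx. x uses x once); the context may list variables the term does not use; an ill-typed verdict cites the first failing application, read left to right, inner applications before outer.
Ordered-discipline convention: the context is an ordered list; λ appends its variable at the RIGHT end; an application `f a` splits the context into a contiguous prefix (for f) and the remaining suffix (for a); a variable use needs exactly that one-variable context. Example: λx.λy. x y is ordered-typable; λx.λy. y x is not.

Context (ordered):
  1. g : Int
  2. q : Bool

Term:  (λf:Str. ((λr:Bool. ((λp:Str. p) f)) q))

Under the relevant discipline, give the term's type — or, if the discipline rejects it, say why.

not well-typed under relevant — g, r left unused
usage: g ×0; q ×1; f (λ-bound) ×1; r (λ-bound) ×0; p (λ-bound) ×1
order of uses: p, f, q
typing: ✓ — Str → Str
summary: ordered ✗, linear ✗, affine ✓, relevant ✗, unrestricted ✓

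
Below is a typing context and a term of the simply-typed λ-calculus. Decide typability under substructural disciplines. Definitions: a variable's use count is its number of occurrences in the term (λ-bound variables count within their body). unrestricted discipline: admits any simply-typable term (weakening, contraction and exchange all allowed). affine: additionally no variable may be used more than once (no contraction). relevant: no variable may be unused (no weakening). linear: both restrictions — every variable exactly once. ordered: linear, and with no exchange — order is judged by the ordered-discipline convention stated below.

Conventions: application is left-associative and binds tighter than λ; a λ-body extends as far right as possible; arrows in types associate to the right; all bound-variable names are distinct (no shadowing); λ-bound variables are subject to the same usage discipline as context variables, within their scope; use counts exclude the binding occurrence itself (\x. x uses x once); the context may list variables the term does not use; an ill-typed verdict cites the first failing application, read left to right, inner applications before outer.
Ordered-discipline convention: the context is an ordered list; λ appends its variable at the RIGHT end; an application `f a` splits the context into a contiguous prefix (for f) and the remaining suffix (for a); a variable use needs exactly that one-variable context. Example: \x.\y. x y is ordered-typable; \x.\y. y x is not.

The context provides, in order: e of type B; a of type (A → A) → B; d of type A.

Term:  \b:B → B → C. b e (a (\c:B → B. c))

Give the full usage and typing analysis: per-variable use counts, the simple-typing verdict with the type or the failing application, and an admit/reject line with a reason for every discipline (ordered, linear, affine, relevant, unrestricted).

usage: e: 1×; a: 1×; d: 0×; b (λ-bound): 1×; c (λ-bound): 1×
left-to-right use order: b, e, a, c
typing: ill-typed: an application expects A → A but receives (B → B) → B → B
ordered: ✗, a type mismatch blocks all five
linear: ✗, the type mismatch rejects it
affine: ✗, not simply typable
relevant: ✗, fails simple typing
unrestricted: ✗, a type mismatch blocks all five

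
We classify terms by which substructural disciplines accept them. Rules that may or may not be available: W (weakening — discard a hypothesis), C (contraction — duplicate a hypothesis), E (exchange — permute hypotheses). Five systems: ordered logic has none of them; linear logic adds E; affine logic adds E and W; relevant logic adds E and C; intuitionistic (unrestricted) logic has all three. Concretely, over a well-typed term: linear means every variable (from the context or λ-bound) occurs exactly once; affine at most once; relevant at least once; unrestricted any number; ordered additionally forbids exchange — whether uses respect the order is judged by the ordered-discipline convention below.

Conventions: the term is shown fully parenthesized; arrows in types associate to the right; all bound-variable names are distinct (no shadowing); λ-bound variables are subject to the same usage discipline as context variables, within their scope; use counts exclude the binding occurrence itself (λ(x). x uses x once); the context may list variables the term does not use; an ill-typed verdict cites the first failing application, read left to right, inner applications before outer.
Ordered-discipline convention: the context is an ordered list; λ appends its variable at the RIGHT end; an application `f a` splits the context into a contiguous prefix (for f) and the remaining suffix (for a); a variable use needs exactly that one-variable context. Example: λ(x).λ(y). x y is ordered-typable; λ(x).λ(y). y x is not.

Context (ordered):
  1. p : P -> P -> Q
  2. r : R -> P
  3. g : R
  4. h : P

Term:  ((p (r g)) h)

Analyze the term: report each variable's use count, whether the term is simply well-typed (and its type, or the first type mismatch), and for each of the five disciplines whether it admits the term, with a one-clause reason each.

counts: p ×1; r ×1; g ×1; h ×1
order of uses: p, r, g, h
typing: ✓ — Q
ordered: ✓ — p, r, g, h: once each, no exchange needed
linear: ✓ — single use per variable (p, r, g, h)
affine: ✓ — no duplicate uses among p, r, g, h
relevant: ✓ — none of p, r, g, h goes unused
unrestricted: ✓ — typability at Q is all that's needed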